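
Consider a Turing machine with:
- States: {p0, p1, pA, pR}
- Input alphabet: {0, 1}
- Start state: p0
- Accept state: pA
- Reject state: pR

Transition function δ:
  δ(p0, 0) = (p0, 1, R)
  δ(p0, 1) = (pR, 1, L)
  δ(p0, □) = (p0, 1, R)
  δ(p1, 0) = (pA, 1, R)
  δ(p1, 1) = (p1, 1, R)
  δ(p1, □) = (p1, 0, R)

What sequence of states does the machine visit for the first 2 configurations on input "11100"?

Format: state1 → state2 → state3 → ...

Execution trace:
Initial: [p0]11100
Step 1: δ(p0, 1) = (pR, 1, L) → [pR]□11100

The machine reaches the reject state pR and halts.

State sequence: p0 → pR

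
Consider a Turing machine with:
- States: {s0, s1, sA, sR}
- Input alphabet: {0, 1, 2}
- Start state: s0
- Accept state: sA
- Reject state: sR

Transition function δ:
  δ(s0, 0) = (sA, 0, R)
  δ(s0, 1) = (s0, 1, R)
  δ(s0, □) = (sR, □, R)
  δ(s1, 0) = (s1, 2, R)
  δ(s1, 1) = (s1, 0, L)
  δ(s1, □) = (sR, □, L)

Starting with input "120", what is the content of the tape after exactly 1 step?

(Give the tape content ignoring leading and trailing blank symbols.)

Execution trace:
Initial: [s0]120
Step 1: δ(s0, 1) = (s0, 1, R) → 1[s0]20

No transition is defined for δ(s0, 2). By convention the machine halts and rejects.

After 1 step, the tape (ignoring leading/trailing blanks) is: 120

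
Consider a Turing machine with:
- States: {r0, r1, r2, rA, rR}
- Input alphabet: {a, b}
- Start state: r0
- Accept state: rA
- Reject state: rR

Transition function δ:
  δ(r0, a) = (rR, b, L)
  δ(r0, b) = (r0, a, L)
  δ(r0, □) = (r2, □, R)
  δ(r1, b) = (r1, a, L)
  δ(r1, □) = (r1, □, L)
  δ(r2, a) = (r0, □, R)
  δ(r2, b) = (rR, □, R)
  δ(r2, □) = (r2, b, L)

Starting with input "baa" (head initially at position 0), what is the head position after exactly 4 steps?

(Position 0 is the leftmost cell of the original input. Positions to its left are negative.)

Execution trace (head position shown):
Step 0: [r0]baa  (head at position 0)
Step 1: move left → [r0]□aaa  (head at position -1)
Step 2: move right → □[r2]aaa  (head at position 0)
Step 3: move right → □□[r0]aa  (head at position 1)
Step 4: move left → □[rR]□ba  (head at position 0)

After 4 steps, the head is at position 0.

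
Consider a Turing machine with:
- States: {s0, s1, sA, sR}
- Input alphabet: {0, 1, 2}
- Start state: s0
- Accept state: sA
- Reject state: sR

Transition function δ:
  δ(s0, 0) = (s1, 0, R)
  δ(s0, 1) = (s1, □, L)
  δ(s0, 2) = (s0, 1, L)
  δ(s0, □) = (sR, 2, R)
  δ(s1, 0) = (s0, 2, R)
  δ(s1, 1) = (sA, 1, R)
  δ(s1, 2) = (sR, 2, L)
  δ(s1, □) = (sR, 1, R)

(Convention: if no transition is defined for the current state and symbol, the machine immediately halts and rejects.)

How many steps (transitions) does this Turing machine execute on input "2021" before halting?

Execution trace:
Initial: [s0]2021
Step 1: δ(s0, 2) = (s0, 1, L) → [s0]□1021
Step 2: δ(s0, □) = (sR, 2, R) → 2[sR]1021

The machine reaches the reject state sR and halts.

The machine executed 2 steps before halting.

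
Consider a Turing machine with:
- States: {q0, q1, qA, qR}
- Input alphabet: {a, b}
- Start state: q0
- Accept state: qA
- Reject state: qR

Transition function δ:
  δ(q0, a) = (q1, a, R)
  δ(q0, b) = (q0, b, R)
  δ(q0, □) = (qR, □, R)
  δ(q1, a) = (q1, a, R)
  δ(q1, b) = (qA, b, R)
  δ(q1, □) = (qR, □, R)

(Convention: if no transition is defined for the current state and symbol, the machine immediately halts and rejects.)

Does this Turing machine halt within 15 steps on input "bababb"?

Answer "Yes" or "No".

Execution trace:
Initial: [q0]bababb
Step 1: δ(q0, b) = (q0, b, R) → b[q0]ababb
Step 2: δ(q0, a) = (q1, a, R) → ba[q1]babb
Step 3: δ(q1, b) = (qA, b, R) → bab[qA]abb

The machine reaches the accept state qA and halts.
The machine halted after 3 steps (within the 15-step bound).

Answer: Yes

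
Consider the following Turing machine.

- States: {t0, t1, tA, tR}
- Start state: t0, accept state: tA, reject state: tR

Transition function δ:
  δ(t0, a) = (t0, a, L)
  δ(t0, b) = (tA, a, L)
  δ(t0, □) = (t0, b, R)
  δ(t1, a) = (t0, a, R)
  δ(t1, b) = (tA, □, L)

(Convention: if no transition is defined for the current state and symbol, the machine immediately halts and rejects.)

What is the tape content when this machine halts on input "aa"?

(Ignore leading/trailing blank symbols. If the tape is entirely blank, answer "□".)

Execution trace:
Initial: [t0]aa
Step 1: δ(t0, a) = (t0, a, L) → [t0]□aa
Step 2: δ(t0, □) = (t0, b, R) → b[t0]aa
Step 3: δ(t0, a) = (t0, a, L) → [t0]baa
Step 4: δ(t0, b) = (tA, a, L) → [tA]□aaa

The machine reaches the accept state tA and halts.

Final tape (ignoring leading/trailing blanks): aaa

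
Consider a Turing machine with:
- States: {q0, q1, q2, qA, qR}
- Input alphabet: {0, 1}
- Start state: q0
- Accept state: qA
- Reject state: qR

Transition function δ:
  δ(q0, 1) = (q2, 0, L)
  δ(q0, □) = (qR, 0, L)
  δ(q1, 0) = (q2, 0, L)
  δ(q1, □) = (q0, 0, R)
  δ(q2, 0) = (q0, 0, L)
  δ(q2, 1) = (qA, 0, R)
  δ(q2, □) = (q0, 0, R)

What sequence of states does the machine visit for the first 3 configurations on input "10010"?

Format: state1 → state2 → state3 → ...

Execution trace:
Initial: [q0]10010
Step 1: δ(q0, 1) = (q2, 0, L) → [q2]□00010
Step 2: δ(q2, □) = (q0, 0, R) → 0[q0]00010

No transition is defined for δ(q0, 0). By convention the machine halts and rejects.

State sequence: q0 → q2 → q0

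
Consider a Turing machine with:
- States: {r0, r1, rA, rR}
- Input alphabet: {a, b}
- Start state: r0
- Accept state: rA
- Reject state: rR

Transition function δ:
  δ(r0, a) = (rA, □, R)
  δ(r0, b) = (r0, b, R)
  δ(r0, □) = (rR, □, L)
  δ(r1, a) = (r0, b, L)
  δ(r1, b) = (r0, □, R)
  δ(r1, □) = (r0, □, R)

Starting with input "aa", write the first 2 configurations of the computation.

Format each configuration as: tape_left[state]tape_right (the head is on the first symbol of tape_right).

Transitions applied:
Step 1: δ(r0, a) = (rA, □, R)

The first 2 configurations are:
[r0]aa ⊢ □[rA]a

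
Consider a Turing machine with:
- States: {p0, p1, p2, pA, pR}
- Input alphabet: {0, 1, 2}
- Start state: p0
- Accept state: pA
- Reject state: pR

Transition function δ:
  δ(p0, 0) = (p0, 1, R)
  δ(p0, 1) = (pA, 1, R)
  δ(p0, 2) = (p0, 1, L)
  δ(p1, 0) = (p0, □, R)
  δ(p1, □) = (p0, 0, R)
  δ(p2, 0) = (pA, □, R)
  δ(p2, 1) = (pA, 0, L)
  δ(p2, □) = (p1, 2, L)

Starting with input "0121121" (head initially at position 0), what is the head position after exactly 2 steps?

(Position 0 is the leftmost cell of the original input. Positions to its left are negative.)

Execution trace (head position shown):
Step 0: [p0]0121121  (head at position 0)
Step 1: move right → 1[p0]121121  (head at position 1)
Step 2: move right → 11[pA]21121  (head at position 2)

After 2 steps, the head is at position 2.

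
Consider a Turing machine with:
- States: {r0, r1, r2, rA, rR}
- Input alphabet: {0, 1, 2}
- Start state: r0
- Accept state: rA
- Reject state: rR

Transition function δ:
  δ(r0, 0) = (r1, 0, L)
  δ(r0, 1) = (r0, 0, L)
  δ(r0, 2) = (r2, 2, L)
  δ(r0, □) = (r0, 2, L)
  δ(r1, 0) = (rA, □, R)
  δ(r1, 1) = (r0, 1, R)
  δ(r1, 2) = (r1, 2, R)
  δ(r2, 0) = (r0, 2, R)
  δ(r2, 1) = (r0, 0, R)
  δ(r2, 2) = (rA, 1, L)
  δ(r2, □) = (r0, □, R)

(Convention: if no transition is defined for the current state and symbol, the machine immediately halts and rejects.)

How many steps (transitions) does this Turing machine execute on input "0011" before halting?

Execution trace:
Initial: [r0]0011
Step 1: δ(r0, 0) = (r1, 0, L) → [r1]□0011

No transition is defined for δ(r1, □). By convention the machine halts and rejects.

The machine executed 1 step before halting.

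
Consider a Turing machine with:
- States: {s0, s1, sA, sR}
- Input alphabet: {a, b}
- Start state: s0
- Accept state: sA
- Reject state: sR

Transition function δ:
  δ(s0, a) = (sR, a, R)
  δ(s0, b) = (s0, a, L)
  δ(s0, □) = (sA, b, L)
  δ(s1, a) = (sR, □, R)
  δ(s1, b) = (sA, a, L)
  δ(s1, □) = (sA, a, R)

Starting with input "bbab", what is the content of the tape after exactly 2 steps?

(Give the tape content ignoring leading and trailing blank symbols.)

Execution trace:
Initial: [s0]bbab
Step 1: δ(s0, b) = (s0, a, L) → [s0]□abab
Step 2: δ(s0, □) = (sA, b, L) → [sA]□babab

The machine reaches the accept state sA and halts.

After 2 steps, the tape (ignoring leading/trailing blanks) is: babab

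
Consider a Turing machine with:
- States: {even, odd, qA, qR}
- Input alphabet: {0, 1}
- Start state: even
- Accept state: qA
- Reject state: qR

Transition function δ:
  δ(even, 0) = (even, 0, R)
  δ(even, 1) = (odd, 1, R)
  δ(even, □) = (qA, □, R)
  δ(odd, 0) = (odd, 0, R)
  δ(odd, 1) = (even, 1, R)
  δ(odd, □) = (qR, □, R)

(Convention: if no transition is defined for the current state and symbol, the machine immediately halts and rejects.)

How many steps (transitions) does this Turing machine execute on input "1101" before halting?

Execution trace:
Initial: [even]1101
Step 1: δ(even, 1) = (odd, 1, R) → 1[odd]101
Step 2: δ(odd, 1) = (even, 1, R) → 11[even]01
Step 3: δ(even, 0) = (even, 0, R) → 110[even]1
Step 4: δ(even, 1) = (odd, 1, R) → 1101[odd]□
Step 5: δ(odd, □) = (qR, □, R) → 1101□[qR]□

The machine reaches the reject state qR and halts.

The machine executed 5 steps before halting.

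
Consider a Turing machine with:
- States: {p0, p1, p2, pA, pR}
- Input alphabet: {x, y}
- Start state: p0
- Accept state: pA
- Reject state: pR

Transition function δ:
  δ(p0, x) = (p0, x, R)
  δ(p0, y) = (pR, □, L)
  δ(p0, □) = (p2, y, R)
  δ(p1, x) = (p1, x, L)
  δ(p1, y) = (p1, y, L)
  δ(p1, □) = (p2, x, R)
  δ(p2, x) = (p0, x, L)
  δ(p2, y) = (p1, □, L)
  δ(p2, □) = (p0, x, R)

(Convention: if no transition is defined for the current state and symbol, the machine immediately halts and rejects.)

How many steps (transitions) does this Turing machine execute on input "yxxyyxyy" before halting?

Execution trace:
Initial: [p0]yxxyyxyy
Step 1: δ(p0, y) = (pR, □, L) → [pR]□□xxyyxyy

The machine reaches the reject state pR and halts.

The machine executed 1 step before halting.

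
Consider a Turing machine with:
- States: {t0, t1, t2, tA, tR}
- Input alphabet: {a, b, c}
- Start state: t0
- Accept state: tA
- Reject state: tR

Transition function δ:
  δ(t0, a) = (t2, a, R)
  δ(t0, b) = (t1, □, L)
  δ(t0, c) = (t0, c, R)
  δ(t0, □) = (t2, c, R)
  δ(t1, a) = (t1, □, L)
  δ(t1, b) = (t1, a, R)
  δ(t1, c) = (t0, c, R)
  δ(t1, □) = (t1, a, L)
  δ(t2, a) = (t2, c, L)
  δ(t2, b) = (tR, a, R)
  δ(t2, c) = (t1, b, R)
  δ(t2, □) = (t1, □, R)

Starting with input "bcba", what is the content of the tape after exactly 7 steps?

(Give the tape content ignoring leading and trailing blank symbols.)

Execution trace:
Initial: [t0]bcba
Step 1: δ(t0, b) = (t1, □, L) → [t1]□□cba
Step 2: δ(t1, □) = (t1, a, L) → [t1]□a□cba
Step 3: δ(t1, □) = (t1, a, L) → [t1]□aa□cba
Step 4: δ(t1, □) = (t1, a, L) → [t1]□aaa□cba
Step 5: δ(t1, □) = (t1, a, L) → [t1]□aaaa□cba
Step 6: δ(t1, □) = (t1, a, L) → [t1]□aaaaa□cba
Step 7: δ(t1, □) = (t1, a, L) → [t1]□aaaaaa□cba

After 7 steps, the tape (ignoring leading/trailing blanks) is: aaaaaa□cba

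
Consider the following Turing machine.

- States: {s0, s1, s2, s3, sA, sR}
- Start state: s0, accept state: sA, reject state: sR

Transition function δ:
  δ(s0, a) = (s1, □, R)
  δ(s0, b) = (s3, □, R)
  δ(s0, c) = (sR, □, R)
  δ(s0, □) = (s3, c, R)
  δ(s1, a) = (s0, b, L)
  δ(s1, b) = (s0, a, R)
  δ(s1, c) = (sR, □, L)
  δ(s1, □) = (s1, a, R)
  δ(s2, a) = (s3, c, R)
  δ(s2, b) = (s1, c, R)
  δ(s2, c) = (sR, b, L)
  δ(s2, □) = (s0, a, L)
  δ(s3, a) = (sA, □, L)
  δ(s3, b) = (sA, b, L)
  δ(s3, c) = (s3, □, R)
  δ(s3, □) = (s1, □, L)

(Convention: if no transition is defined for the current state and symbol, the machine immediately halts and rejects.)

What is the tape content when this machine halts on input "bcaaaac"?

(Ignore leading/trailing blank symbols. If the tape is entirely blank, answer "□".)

Execution trace:
Initial: [s0]bcaaaac
Step 1: δ(s0, b) = (s3, □, R) → □[s3]caaaac
Step 2: δ(s3, c) = (s3, □, R) → □□[s3]aaaac
Step 3: δ(s3, a) = (sA, □, L) → □[sA]□□aaac

The machine reaches the accept state sA and halts.

Final tape (ignoring leading/trailing blanks): aaac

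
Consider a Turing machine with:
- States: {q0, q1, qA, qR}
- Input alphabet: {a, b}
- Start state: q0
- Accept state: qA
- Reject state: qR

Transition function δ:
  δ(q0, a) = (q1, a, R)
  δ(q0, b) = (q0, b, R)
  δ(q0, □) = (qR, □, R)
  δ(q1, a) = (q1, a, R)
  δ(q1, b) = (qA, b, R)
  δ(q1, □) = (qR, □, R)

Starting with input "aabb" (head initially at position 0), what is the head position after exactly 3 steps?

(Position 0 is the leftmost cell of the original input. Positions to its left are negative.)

Execution trace (head position shown):
Step 0: [q0]aabb  (head at position 0)
Step 1: move right → a[q1]abb  (head at position 1)
Step 2: move right → aa[q1]bb  (head at position 2)
Step 3: move right → aab[qA]b  (head at position 3)

After 3 steps, the head is at position 3.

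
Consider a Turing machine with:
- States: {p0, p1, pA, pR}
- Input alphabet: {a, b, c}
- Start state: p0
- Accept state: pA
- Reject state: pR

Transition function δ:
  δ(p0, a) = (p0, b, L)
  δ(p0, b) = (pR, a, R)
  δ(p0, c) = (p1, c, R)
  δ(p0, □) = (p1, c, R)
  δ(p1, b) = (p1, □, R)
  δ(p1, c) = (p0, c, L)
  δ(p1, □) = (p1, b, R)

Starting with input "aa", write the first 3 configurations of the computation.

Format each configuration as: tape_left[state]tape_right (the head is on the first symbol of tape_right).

Transitions applied:
Step 1: δ(p0, a) = (p0, b, L)
Step 2: δ(p0, □) = (p1, c, R)

The first 3 configurations are:
[p0]aa ⊢ [p0]□ba ⊢ c[p1]ba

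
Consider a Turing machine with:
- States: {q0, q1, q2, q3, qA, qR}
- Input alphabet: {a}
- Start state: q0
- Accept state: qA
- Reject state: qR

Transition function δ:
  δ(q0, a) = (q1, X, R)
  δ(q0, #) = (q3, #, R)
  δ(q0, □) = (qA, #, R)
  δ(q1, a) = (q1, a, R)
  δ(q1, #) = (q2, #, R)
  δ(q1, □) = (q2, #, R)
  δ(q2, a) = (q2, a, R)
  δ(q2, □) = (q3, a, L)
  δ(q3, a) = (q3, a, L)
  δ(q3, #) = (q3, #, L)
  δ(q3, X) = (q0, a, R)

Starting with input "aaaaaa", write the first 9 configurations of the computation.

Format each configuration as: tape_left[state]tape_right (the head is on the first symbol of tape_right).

Transitions applied:
Step 1: δ(q0, a) = (q1, X, R)
Step 2: δ(q1, a) = (q1, a, R)
Step 3: δ(q1, a) = (q1, a, R)
Step 4: δ(q1, a) = (q1, a, R)
Step 5: δ(q1, a) = (q1, a, R)
Step 6: δ(q1, a) = (q1, a, R)
Step 7: δ(q1, □) = (q2, #, R)
Step 8: δ(q2, □) = (q3, a, L)

The first 9 configurations are:
[q0]aaaaaa ⊢ X[q1]aaaaa ⊢ Xa[q1]aaaa ⊢ Xaa[q1]aaa ⊢ Xaaa[q1]aa ⊢ Xaaaa[q1]a ⊢ Xaaaaa[q1]□ ⊢ Xaaaaa#[q2]□ ⊢ Xaaaaa[q3]#a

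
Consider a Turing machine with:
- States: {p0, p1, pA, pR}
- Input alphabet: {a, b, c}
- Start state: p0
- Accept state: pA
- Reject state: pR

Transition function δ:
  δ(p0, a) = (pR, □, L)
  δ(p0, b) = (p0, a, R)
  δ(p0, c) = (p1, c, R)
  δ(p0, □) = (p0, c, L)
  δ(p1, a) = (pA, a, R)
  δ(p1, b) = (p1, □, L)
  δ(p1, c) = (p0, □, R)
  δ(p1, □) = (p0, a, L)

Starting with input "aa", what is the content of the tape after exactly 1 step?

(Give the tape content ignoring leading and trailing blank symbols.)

Execution trace:
Initial: [p0]aa
Step 1: δ(p0, a) = (pR, □, L) → [pR]□□a

The machine reaches the reject state pR and halts.

After 1 step, the tape (ignoring leading/trailing blanks) is: a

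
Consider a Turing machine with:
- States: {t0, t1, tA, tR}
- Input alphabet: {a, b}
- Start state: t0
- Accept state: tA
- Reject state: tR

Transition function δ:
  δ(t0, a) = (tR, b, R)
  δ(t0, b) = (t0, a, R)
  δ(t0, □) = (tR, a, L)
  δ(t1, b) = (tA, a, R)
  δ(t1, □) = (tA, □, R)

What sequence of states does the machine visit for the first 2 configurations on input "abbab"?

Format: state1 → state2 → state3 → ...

Execution trace:
Initial: [t0]abbab
Step 1: δ(t0, a) = (tR, b, R) → b[tR]bbab

The machine reaches the reject state tR and halts.

State sequence: t0 → tR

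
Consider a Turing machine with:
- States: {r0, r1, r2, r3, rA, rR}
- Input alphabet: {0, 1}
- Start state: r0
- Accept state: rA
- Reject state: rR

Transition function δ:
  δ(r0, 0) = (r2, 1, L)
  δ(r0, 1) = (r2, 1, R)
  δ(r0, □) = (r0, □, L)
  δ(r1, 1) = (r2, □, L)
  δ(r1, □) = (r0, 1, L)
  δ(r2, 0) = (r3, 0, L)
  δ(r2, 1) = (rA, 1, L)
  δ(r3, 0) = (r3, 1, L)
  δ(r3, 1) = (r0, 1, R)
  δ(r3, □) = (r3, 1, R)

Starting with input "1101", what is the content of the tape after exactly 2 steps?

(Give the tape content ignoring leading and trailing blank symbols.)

Execution trace:
Initial: [r0]1101
Step 1: δ(r0, 1) = (r2, 1, R) → 1[r2]101
Step 2: δ(r2, 1) = (rA, 1, L) → [rA]1101

The machine reaches the accept state rA and halts.

After 2 steps, the tape (ignoring leading/trailing blanks) is: 1101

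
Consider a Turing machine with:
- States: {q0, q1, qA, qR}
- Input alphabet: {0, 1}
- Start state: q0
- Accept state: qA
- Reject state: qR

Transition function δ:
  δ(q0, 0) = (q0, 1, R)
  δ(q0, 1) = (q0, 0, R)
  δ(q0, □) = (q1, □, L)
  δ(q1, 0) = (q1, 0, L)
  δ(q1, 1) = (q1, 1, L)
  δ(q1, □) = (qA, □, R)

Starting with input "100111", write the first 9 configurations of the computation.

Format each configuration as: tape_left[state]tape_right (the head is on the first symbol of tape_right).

Transitions applied:
Step 1: δ(q0, 1) = (q0, 0, R)
Step 2: δ(q0, 0) = (q0, 1, R)
Step 3: δ(q0, 0) = (q0, 1, R)
Step 4: δ(q0, 1) = (q0, 0, R)
Step 5: δ(q0, 1) = (q0, 0, R)
Step 6: δ(q0, 1) = (q0, 0, R)
Step 7: δ(q0, □) = (q1, □, L)
Step 8: δ(q1, 0) = (q1, 0, L)

The first 9 configurations are:
[q0]100111 ⊢ 0[q0]00111 ⊢ 01[q0]0111 ⊢ 011[q0]111 ⊢ 0110[q0]11 ⊢ 01100[q0]1 ⊢ 011000[q0]□ ⊢ 01100[q1]0□ ⊢ 0110[q1]00□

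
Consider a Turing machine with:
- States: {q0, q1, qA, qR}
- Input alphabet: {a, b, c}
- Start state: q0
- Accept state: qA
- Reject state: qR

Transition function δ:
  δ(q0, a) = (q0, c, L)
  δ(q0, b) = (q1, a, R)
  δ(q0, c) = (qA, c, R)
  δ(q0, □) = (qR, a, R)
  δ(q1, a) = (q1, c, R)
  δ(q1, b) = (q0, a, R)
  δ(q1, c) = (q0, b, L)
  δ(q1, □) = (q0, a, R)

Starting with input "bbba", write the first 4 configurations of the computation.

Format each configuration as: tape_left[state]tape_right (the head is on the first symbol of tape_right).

Transitions applied:
Step 1: δ(q0, b) = (q1, a, R)
Step 2: δ(q1, b) = (q0, a, R)
Step 3: δ(q0, b) = (q1, a, R)

The first 4 configurations are:
[q0]bbba ⊢ a[q1]bba ⊢ aa[q0]ba ⊢ aaa[q1]a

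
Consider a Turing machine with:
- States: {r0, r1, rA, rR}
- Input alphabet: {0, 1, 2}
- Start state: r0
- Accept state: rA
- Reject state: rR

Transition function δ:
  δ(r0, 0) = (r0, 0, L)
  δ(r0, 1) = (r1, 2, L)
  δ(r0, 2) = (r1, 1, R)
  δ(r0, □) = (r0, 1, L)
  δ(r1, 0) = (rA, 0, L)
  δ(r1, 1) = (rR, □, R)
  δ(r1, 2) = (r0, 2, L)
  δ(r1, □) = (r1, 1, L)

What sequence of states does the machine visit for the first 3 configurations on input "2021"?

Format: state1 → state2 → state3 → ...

Execution trace:
Initial: [r0]2021
Step 1: δ(r0, 2) = (r1, 1, R) → 1[r1]021
Step 2: δ(r1, 0) = (rA, 0, L) → [rA]1021

The machine reaches the accept state rA and halts.

State sequence: r0 → r1 → rA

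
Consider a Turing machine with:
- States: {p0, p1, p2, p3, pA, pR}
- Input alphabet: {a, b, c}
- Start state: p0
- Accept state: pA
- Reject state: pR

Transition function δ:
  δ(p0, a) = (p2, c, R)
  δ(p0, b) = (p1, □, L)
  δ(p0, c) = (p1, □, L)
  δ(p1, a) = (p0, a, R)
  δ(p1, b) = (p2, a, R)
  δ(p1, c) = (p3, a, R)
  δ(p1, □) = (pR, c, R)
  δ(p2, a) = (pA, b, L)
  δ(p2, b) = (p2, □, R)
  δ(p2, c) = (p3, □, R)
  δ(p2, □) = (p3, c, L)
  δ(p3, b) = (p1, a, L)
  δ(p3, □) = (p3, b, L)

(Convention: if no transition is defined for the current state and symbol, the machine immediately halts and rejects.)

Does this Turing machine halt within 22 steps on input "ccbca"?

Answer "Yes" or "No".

Execution trace:
Initial: [p0]ccbca
Step 1: δ(p0, c) = (p1, □, L) → [p1]□□cbca
Step 2: δ(p1, □) = (pR, c, R) → c[pR]□cbca

The machine reaches the reject state pR and halts.
The machine halted after 2 steps (within the 22-step bound).

Answer: Yes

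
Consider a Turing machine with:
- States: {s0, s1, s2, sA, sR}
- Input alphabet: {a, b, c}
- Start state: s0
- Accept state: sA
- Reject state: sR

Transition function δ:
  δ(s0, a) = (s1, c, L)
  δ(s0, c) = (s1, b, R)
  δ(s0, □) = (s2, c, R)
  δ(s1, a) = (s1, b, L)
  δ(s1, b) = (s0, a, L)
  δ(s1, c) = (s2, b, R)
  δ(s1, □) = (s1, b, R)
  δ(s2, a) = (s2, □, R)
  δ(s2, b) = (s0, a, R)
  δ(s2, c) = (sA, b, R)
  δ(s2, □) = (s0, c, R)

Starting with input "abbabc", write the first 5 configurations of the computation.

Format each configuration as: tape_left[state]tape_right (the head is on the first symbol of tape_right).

Transitions applied:
Step 1: δ(s0, a) = (s1, c, L)
Step 2: δ(s1, □) = (s1, b, R)
Step 3: δ(s1, c) = (s2, b, R)
Step 4: δ(s2, b) = (s0, a, R)

The first 5 configurations are:
[s0]abbabc ⊢ [s1]□cbbabc ⊢ b[s1]cbbabc ⊢ bb[s2]bbabc ⊢ bba[s0]babc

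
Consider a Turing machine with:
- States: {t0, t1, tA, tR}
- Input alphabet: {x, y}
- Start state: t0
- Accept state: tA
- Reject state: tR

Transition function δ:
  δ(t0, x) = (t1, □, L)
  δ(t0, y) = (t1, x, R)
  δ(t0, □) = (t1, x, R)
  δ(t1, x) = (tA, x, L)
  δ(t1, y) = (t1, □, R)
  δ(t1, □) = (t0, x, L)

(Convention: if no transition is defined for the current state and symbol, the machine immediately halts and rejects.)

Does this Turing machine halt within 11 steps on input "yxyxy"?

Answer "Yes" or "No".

Execution trace:
Initial: [t0]yxyxy
Step 1: δ(t0, y) = (t1, x, R) → x[t1]xyxy
Step 2: δ(t1, x) = (tA, x, L) → [tA]xxyxy

The machine reaches the accept state tA and halts.
The machine halted after 2 steps (within the 11-step bound).

Answer: Yes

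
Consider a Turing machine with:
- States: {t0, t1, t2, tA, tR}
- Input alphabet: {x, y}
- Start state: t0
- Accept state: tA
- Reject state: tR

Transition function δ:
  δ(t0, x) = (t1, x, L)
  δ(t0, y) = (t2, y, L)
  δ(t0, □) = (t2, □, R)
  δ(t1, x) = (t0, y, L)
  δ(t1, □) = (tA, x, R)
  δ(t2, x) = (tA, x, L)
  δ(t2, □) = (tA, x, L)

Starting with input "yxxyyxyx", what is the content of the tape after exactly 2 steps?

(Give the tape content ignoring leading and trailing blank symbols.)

Execution trace:
Initial: [t0]yxxyyxyx
Step 1: δ(t0, y) = (t2, y, L) → [t2]□yxxyyxyx
Step 2: δ(t2, □) = (tA, x, L) → [tA]□xyxxyyxyx

The machine reaches the accept state tA and halts.

After 2 steps, the tape (ignoring leading/trailing blanks) is: xyxxyyxyx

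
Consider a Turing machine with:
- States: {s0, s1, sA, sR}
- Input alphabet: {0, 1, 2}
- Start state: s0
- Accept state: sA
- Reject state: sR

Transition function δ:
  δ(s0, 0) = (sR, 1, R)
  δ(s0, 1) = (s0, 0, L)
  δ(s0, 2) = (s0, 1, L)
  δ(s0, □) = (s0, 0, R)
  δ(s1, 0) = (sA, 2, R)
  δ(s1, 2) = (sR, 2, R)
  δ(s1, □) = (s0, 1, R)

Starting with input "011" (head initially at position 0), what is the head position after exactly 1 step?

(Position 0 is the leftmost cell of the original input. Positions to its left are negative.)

Execution trace (head position shown):
Step 0: [s0]011  (head at position 0)
Step 1: move right → 1[sR]11  (head at position 1)

After 1 step, the head is at position 1.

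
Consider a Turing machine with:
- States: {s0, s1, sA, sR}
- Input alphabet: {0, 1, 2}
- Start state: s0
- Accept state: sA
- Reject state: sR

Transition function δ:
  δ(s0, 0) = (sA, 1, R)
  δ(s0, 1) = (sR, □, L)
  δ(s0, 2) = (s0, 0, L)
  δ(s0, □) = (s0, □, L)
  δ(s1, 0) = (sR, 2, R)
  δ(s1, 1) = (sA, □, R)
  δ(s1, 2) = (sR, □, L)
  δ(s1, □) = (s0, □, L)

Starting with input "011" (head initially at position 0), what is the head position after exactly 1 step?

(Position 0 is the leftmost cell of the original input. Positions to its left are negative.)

Execution trace (head position shown):
Step 0: [s0]011  (head at position 0)
Step 1: move right → 1[sA]11  (head at position 1)

After 1 step, the head is at position 1.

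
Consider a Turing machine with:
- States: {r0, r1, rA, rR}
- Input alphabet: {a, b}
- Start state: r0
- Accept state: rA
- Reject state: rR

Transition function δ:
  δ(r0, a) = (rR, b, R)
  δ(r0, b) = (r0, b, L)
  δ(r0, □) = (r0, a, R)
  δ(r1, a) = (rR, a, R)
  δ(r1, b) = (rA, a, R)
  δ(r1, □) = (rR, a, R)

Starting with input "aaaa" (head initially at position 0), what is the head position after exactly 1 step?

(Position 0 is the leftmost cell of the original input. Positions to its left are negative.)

Execution trace (head position shown):
Step 0: [r0]aaaa  (head at position 0)
Step 1: move right → b[rR]aaa  (head at position 1)

After 1 step, the head is at position 1.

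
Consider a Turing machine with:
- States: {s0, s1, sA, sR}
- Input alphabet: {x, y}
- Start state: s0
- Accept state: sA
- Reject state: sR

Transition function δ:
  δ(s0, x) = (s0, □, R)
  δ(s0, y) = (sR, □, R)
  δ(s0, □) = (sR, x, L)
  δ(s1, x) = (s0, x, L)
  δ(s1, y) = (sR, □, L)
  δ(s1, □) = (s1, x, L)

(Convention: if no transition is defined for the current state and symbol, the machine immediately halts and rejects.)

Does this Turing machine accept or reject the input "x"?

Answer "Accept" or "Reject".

Execution trace:
Initial: [s0]x
Step 1: δ(s0, x) = (s0, □, R) → □[s0]□
Step 2: δ(s0, □) = (sR, x, L) → [sR]□x

The machine reaches the reject state sR and halts.

Answer: Reject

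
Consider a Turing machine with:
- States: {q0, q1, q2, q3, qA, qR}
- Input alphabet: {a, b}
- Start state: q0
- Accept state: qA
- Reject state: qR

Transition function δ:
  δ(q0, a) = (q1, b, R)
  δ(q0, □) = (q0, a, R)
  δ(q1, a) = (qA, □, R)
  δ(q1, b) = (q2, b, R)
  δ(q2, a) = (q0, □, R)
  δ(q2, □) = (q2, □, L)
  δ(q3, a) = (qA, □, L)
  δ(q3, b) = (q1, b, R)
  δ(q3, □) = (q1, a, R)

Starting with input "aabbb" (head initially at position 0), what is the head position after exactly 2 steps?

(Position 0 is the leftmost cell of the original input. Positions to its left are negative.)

Execution trace (head position shown):
Step 0: [q0]aabbb  (head at position 0)
Step 1: move right → b[q1]abbb  (head at position 1)
Step 2: move right → b□[qA]bbb  (head at position 2)

After 2 steps, the head is at position 2.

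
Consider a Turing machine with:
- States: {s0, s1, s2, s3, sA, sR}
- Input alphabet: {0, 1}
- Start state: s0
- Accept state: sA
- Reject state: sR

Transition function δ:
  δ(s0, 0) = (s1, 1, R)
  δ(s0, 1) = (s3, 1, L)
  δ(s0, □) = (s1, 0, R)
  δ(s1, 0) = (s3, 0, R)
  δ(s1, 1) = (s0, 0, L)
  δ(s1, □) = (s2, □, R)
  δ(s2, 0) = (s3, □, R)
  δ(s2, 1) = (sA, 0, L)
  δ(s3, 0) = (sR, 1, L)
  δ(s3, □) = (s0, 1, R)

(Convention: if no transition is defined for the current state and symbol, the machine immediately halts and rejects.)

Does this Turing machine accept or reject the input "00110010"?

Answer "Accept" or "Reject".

Execution trace:
Initial: [s0]00110010
Step 1: δ(s0, 0) = (s1, 1, R) → 1[s1]0110010
Step 2: δ(s1, 0) = (s3, 0, R) → 10[s3]110010

No transition is defined for δ(s3, 1). By convention the machine halts and rejects.

Answer: Reject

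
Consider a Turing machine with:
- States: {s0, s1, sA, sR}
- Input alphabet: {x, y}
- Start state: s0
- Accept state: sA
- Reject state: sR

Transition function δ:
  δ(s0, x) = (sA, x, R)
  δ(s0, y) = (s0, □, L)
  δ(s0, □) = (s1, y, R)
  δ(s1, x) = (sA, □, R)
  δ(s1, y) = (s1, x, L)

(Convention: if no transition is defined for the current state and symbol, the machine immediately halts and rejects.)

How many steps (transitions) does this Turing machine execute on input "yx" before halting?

Execution trace:
Initial: [s0]yx
Step 1: δ(s0, y) = (s0, □, L) → [s0]□□x
Step 2: δ(s0, □) = (s1, y, R) → y[s1]□x

No transition is defined for δ(s1, □). By convention the machine halts and rejects.

The machine executed 2 steps before halting.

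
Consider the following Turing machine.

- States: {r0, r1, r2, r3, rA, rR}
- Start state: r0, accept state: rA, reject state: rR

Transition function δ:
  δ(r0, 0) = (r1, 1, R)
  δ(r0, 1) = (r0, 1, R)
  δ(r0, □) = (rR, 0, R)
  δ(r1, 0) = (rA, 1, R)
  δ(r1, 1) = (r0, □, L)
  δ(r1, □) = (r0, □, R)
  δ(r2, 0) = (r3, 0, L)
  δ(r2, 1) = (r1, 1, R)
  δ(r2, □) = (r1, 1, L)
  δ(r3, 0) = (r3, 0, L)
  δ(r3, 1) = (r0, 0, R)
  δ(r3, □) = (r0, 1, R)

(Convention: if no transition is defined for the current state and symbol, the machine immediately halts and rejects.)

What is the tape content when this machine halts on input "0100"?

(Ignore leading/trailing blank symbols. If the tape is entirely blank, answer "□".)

Execution trace:
Initial: [r0]0100
Step 1: δ(r0, 0) = (r1, 1, R) → 1[r1]100
Step 2: δ(r1, 1) = (r0, □, L) → [r0]1□00
Step 3: δ(r0, 1) = (r0, 1, R) → 1[r0]□00
Step 4: δ(r0, □) = (rR, 0, R) → 10[rR]00

The machine reaches the reject state rR and halts.

Final tape (ignoring leading/trailing blanks): 1000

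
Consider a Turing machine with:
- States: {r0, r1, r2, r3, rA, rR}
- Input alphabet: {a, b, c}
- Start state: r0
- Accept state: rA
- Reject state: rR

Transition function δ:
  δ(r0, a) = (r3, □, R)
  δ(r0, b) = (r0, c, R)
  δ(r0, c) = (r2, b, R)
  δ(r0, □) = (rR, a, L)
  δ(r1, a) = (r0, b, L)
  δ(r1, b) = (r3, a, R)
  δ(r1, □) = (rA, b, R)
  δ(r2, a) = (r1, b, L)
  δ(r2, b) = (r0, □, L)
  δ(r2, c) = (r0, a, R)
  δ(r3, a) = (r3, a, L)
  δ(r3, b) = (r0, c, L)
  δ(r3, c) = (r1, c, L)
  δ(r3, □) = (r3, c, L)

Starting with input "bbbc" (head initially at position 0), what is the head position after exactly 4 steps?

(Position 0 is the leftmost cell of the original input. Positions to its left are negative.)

Execution trace (head position shown):
Step 0: [r0]bbbc  (head at position 0)
Step 1: move right → c[r0]bbc  (head at position 1)
Step 2: move right → cc[r0]bc  (head at position 2)
Step 3: move right → ccc[r0]c  (head at position 3)
Step 4: move right → cccb[r2]□  (head at position 4)

After 4 steps, the head is at position 4.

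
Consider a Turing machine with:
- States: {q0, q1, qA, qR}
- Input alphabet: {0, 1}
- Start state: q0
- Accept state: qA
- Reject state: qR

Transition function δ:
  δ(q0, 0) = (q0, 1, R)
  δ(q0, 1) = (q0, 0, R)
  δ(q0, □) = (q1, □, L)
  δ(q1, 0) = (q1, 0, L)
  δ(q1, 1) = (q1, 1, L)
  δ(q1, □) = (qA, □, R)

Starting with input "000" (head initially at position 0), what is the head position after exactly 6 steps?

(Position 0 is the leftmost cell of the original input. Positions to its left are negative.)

Execution trace (head position shown):
Step 0: [q0]000  (head at position 0)
Step 1: move right → 1[q0]00  (head at position 1)
Step 2: move right → 11[q0]0  (head at position 2)
Step 3: move right → 111[q0]□  (head at position 3)
Step 4: move left → 11[q1]1□  (head at position 2)
Step 5: move left → 1[q1]11□  (head at position 1)
Step 6: move left → [q1]111□  (head at position 0)

After 6 steps, the head is at position 0.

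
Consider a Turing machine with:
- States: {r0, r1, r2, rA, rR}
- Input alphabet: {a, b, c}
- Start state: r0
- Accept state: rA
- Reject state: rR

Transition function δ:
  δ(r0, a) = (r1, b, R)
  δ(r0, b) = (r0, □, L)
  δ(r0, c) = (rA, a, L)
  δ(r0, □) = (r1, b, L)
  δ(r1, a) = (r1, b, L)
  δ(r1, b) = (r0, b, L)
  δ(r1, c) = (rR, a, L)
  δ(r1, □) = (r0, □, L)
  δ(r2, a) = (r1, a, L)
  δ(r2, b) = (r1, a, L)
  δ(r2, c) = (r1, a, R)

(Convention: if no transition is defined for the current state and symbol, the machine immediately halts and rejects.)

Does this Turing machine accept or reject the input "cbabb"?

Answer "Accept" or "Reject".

Execution trace:
Initial: [r0]cbabb
Step 1: δ(r0, c) = (rA, a, L) → [rA]□ababb

The machine reaches the accept state rA and halts.

Answer: Accept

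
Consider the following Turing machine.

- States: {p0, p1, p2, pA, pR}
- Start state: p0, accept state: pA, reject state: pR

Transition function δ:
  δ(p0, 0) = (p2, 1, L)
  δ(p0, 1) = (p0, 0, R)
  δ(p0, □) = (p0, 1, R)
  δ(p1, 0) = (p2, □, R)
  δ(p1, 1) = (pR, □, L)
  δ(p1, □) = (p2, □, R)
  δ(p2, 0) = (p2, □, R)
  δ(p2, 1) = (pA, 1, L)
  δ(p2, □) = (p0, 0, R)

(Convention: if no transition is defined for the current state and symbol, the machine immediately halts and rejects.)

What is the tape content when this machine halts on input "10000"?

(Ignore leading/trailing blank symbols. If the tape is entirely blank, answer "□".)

Execution trace:
Initial: [p0]10000
Step 1: δ(p0, 1) = (p0, 0, R) → 0[p0]0000
Step 2: δ(p0, 0) = (p2, 1, L) → [p2]01000
Step 3: δ(p2, 0) = (p2, □, R) → □[p2]1000
Step 4: δ(p2, 1) = (pA, 1, L) → [pA]□1000

The machine reaches the accept state pA and halts.

Final tape (ignoring leading/trailing blanks): 1000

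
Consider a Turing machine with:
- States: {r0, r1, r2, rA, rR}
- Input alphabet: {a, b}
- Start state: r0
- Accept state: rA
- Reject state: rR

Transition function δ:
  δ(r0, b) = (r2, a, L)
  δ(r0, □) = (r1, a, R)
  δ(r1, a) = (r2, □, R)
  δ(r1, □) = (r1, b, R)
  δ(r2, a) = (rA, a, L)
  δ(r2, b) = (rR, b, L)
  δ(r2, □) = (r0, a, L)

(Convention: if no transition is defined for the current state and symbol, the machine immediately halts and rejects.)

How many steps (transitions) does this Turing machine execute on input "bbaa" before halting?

Execution trace:
Initial: [r0]bbaa
Step 1: δ(r0, b) = (r2, a, L) → [r2]□abaa
Step 2: δ(r2, □) = (r0, a, L) → [r0]□aabaa
Step 3: δ(r0, □) = (r1, a, R) → a[r1]aabaa
Step 4: δ(r1, a) = (r2, □, R) → a□[r2]abaa
Step 5: δ(r2, a) = (rA, a, L) → a[rA]□abaa

The machine reaches the accept state rA and halts.

The machine executed 5 steps before halting.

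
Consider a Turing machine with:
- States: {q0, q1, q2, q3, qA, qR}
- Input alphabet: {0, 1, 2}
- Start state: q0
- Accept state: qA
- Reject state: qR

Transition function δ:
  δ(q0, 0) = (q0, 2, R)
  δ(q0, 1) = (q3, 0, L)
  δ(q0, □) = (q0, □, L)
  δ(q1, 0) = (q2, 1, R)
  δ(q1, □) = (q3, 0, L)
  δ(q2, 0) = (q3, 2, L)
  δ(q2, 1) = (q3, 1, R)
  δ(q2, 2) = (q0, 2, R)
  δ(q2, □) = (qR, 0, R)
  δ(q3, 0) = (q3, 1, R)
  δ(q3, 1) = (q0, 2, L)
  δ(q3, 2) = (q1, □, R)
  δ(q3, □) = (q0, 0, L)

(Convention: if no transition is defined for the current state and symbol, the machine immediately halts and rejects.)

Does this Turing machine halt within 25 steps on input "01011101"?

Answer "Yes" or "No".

Execution trace:
Initial: [q0]01011101
Step 1: δ(q0, 0) = (q0, 2, R) → 2[q0]1011101
Step 2: δ(q0, 1) = (q3, 0, L) → [q3]20011101
Step 3: δ(q3, 2) = (q1, □, R) → □[q1]0011101
Step 4: δ(q1, 0) = (q2, 1, R) → □1[q2]011101
Step 5: δ(q2, 0) = (q3, 2, L) → □[q3]1211101
Step 6: δ(q3, 1) = (q0, 2, L) → [q0]□2211101
Step 7: δ(q0, □) = (q0, □, L) → [q0]□□2211101
Step 8: δ(q0, □) = (q0, □, L) → [q0]□□□2211101
Step 9: δ(q0, □) = (q0, □, L) → [q0]□□□□2211101
Step 10: δ(q0, □) = (q0, □, L) → [q0]□□□□□2211101
Step 11: δ(q0, □) = (q0, □, L) → [q0]□□□□□□2211101
Step 12: δ(q0, □) = (q0, □, L) → [q0]□□□□□□□2211101
Step 13: δ(q0, □) = (q0, □, L) → [q0]□□□□□□□□2211101
Step 14: δ(q0, □) = (q0, □, L) → [q0]□□□□□□□□□2211101
Step 15: δ(q0, □) = (q0, □, L) → [q0]□□□□□□□□□□2211101
Step 16: δ(q0, □) = (q0, □, L) → [q0]□□□□□□□□□□□2211101
Step 17: δ(q0, □) = (q0, □, L) → [q0]□□□□□□□□□□□□2211101
Step 18: δ(q0, □) = (q0, □, L) → [q0]□□□□□□□□□□□□□2211101
Step 19: δ(q0, □) = (q0, □, L) → [q0]□□□□□□□□□□□□□□2211101
Step 20: δ(q0, □) = (q0, □, L) → [q0]□□□□□□□□□□□□□□□2211101
Step 21: δ(q0, □) = (q0, □, L) → [q0]□□□□□□□□□□□□□□□□2211101
Step 22: δ(q0, □) = (q0, □, L) → [q0]□□□□□□□□□□□□□□□□□2211101
Step 23: δ(q0, □) = (q0, □, L) → [q0]□□□□□□□□□□□□□□□□□□2211101
Step 24: δ(q0, □) = (q0, □, L) → [q0]□□□□□□□□□□□□□□□□□□□2211101
Step 25: δ(q0, □) = (q0, □, L) → [q0]□□□□□□□□□□□□□□□□□□□□2211101

The machine has not reached a halting state after 25 steps.
The machine did not halt within the 25-step bound.

Answer: No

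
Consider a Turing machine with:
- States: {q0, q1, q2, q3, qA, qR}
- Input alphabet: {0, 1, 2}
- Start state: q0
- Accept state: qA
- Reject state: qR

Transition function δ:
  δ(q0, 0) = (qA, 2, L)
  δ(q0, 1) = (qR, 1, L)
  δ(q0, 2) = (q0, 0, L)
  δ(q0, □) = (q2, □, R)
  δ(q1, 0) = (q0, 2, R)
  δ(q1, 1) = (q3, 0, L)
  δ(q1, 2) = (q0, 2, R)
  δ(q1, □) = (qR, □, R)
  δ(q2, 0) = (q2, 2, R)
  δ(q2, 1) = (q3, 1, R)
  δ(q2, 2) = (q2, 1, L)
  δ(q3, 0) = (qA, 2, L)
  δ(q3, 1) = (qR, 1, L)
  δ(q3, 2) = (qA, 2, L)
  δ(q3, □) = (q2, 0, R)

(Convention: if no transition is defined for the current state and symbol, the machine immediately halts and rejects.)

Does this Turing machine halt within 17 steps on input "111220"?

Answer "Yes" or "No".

Execution trace:
Initial: [q0]111220
Step 1: δ(q0, 1) = (qR, 1, L) → [qR]□111220

The machine reaches the reject state qR and halts.
The machine halted after 1 step (within the 17-step bound).

Answer: Yes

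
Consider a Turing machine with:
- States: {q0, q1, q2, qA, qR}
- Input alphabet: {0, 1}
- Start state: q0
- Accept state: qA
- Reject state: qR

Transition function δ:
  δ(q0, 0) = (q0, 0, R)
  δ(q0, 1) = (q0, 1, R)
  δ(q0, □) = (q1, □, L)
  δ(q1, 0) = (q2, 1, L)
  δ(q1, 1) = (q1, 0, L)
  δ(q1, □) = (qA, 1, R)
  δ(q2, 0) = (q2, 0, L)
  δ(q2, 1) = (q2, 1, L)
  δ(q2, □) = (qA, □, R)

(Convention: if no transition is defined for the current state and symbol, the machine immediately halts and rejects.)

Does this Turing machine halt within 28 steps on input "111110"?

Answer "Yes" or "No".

Execution trace:
Initial: [q0]111110
Step 1: δ(q0, 1) = (q0, 1, R) → 1[q0]11110
Step 2: δ(q0, 1) = (q0, 1, R) → 11[q0]1110
Step 3: δ(q0, 1) = (q0, 1, R) → 111[q0]110
Step 4: δ(q0, 1) = (q0, 1, R) → 1111[q0]10
Step 5: δ(q0, 1) = (q0, 1, R) → 11111[q0]0
Step 6: δ(q0, 0) = (q0, 0, R) → 111110[q0]□
Step 7: δ(q0, □) = (q1, □, L) → 11111[q1]0□
Step 8: δ(q1, 0) = (q2, 1, L) → 1111[q2]11□
Step 9: δ(q2, 1) = (q2, 1, L) → 111[q2]111□
Step 10: δ(q2, 1) = (q2, 1, L) → 11[q2]1111□
Step 11: δ(q2, 1) = (q2, 1, L) → 1[q2]11111□
Step 12: δ(q2, 1) = (q2, 1, L) → [q2]111111□
Step 13: δ(q2, 1) = (q2, 1, L) → [q2]□111111□
Step 14: δ(q2, □) = (qA, □, R) → □[qA]111111□

The machine reaches the accept state qA and halts.
The machine halted after 14 steps (within the 28-step bound).

Answer: Yes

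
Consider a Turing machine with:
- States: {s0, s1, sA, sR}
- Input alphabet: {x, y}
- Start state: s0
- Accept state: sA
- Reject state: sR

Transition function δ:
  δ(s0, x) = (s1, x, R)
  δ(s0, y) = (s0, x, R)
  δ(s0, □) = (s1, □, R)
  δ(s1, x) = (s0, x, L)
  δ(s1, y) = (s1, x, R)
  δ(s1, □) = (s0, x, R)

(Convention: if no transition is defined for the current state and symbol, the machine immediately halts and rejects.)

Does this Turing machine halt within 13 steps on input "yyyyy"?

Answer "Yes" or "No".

Execution trace:
Initial: [s0]yyyyy
Step 1: δ(s0, y) = (s0, x, R) → x[s0]yyyy
Step 2: δ(s0, y) = (s0, x, R) → xx[s0]yyy
Step 3: δ(s0, y) = (s0, x, R) → xxx[s0]yy
Step 4: δ(s0, y) = (s0, x, R) → xxxx[s0]y
Step 5: δ(s0, y) = (s0, x, R) → xxxxx[s0]□
Step 6: δ(s0, □) = (s1, □, R) → xxxxx□[s1]□
Step 7: δ(s1, □) = (s0, x, R) → xxxxx□x[s0]□
Step 8: δ(s0, □) = (s1, □, R) → xxxxx□x□[s1]□
Step 9: δ(s1, □) = (s0, x, R) → xxxxx□x□x[s0]□
Step 10: δ(s0, □) = (s1, □, R) → xxxxx□x□x□[s1]□
Step 11: δ(s1, □) = (s0, x, R) → xxxxx□x□x□x[s0]□
Step 12: δ(s0, □) = (s1, □, R) → xxxxx□x□x□x□[s1]□
Step 13: δ(s1, □) = (s0, x, R) → xxxxx□x□x□x□x[s0]□

The machine has not reached a halting state after 13 steps.
The machine did not halt within the 13-step bound.

Answer: No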